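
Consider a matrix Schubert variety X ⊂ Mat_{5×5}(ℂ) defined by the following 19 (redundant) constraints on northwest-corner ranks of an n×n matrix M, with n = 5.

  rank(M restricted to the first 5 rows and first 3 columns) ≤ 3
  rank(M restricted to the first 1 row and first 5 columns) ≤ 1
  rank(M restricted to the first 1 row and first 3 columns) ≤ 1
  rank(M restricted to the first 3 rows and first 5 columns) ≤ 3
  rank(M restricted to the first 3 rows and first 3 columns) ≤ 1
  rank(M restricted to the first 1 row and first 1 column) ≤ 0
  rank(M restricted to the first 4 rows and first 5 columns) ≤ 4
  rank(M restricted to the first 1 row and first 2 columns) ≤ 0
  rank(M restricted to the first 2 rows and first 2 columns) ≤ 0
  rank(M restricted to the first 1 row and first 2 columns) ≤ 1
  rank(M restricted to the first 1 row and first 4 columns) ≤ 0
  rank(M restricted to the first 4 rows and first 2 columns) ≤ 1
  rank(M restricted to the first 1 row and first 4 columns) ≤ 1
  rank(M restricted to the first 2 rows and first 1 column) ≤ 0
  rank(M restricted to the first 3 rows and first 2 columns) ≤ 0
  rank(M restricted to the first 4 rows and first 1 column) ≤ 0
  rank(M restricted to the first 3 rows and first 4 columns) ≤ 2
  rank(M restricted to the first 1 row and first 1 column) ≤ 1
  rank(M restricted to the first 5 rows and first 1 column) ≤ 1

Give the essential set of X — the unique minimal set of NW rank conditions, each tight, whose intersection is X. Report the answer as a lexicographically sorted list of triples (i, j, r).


Recovering R(i,j) via the rank-extension bound from the 19 conditions:

  row 1: 0, 0, 0, 0, 1
  row 2: 0, 0, 1, 1, 2
  row 3: 0, 0, 1, 2, 3
  row 4: 0, 1, 2, 3, 4
  row 5: 1, 2, 3, 4, 5

so w = (5, 3, 4, 2, 1).

Fulton essential set (3 of the 9 Rothe cells):

[(1, 4, 0), (3, 2, 0), (4, 1, 0)]


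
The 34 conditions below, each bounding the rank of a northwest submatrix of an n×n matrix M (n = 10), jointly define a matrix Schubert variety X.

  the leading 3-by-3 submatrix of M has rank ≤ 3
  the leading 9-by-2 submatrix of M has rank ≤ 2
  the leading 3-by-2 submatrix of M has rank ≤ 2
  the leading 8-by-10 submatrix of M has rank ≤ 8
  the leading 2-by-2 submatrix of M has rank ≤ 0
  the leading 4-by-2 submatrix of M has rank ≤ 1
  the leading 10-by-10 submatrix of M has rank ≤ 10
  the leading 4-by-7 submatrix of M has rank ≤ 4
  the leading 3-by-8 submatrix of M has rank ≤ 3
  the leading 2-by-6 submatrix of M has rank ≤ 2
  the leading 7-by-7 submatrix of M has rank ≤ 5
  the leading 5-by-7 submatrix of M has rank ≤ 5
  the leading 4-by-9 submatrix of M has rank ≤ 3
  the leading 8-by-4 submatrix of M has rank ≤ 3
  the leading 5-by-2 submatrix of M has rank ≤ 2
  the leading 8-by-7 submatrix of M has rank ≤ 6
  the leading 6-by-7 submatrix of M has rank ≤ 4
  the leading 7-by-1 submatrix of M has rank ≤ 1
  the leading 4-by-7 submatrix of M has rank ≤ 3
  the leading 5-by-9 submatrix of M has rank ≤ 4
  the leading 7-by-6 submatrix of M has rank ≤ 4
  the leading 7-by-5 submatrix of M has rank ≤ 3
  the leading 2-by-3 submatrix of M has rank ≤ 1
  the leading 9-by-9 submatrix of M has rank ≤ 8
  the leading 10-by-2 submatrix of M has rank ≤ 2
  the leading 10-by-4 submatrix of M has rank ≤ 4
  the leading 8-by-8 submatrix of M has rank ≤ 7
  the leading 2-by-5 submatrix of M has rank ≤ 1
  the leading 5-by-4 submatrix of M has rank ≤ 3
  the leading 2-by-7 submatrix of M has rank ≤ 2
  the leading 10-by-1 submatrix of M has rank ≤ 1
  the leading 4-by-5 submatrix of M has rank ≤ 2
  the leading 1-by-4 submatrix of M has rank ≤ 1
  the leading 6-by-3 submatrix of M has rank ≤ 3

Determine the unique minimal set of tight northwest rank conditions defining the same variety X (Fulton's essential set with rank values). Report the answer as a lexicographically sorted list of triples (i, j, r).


Propagating the 34 rank bounds to every northwest block:

  row 1: 0, 0, 1, 1, 1, 1, 1, 1, 1, 1
  row 2: 0, 0, 1, 1, 1, 2, 2, 2, 2, 2
  row 3: 1, 1, 2, 2, 2, 3, 3, 3, 3, 3
  row 4: 1, 1, 2, 2, 2, 3, 3, 3, 3, 4
  row 5: 1, 2, 3, 3, 3, 4, 4, 4, 4, 5
  row 6: 1, 2, 3, 3, 3, 4, 4, 5, 5, 6
  row 7: 1, 2, 3, 3, 3, 4, 5, 6, 6, 7
  row 8: 1, 2, 3, 3, 4, 5, 6, 7, 7, 8
  row 9: 1, 2, 3, 4, 5, 6, 7, 8, 8, 9
  row 10: 1, 2, 3, 4, 5, 6, 7, 8, 9, 10

second differences of R give the permutation w = (3, 6, 1, 10, 2, 8, 7, 5, 4, 9).

ℓ(w)=18; the 8 essential cells (i,j,r):

[(2, 2, 0), (2, 5, 1), (4, 2, 1), (4, 5, 2), (4, 9, 3), (6, 7, 4), (7, 5, 3), (8, 4, 3)]


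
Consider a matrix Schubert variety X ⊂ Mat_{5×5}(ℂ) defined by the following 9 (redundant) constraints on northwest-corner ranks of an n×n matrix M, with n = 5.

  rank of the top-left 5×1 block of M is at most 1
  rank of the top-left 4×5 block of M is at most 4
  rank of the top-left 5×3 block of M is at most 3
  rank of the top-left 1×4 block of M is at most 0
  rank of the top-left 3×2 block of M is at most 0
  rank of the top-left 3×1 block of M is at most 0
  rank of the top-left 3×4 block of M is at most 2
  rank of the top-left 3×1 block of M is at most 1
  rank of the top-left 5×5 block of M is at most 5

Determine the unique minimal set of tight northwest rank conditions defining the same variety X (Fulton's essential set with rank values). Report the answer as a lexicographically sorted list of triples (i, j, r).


Reconstructing r_w from the 9 given conditions:

  row 1: 0 | 0 | 0 | 0 | 1
  row 2: 0 | 0 | 1 | 1 | 2
  row 3: 0 | 0 | 1 | 2 | 3
  row 4: 1 | 1 | 2 | 3 | 4
  row 5: 1 | 2 | 3 | 4 | 5

giving w = (5, 3, 4, 1, 2) via Δ²R.

|D(w)|=8, |Ess(w)|=2:

[(1, 4, 0), (3, 2, 0)]


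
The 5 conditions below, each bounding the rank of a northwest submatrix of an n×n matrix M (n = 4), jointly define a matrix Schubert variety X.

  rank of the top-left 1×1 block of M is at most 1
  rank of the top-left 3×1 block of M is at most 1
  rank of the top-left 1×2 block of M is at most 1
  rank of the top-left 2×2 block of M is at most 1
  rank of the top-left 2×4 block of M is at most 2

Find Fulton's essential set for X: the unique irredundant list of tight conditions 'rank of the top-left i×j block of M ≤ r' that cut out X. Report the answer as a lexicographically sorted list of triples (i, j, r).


Rank table r_w(4×4) implied by the 5 constraints:

  R[1]: 1 | 1 | 1 | 1
  R[2]: 1 | 1 | 2 | 2
  R[3]: 1 | 2 | 3 | 3
  R[4]: 1 | 2 | 3 | 4

the unique w with this rank table is (1, 3, 2, 4).

1 SE-corner of the 1-cell Rothe diagram gives Ess(w):

[(2, 2, 1)]


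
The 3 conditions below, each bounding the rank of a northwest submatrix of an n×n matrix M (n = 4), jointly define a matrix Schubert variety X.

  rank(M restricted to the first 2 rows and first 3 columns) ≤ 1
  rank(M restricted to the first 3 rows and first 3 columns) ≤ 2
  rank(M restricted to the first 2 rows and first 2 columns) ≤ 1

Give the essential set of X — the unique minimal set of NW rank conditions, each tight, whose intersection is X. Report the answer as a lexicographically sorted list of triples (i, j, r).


Computing R[i][j] = min implied NW-rank bound (n=4, 3 conditions):

  i=1: 1  1  1  1
  i=2: 1  1  1  2
  i=3: 1  2  2  3
  i=4: 1  2  3  4

reading off 1-entries of Δ²R: w = (1, 4, 2, 3).

D(w) has 2 cells with 1 SE-corner; essential set:

[(2, 3, 1)]


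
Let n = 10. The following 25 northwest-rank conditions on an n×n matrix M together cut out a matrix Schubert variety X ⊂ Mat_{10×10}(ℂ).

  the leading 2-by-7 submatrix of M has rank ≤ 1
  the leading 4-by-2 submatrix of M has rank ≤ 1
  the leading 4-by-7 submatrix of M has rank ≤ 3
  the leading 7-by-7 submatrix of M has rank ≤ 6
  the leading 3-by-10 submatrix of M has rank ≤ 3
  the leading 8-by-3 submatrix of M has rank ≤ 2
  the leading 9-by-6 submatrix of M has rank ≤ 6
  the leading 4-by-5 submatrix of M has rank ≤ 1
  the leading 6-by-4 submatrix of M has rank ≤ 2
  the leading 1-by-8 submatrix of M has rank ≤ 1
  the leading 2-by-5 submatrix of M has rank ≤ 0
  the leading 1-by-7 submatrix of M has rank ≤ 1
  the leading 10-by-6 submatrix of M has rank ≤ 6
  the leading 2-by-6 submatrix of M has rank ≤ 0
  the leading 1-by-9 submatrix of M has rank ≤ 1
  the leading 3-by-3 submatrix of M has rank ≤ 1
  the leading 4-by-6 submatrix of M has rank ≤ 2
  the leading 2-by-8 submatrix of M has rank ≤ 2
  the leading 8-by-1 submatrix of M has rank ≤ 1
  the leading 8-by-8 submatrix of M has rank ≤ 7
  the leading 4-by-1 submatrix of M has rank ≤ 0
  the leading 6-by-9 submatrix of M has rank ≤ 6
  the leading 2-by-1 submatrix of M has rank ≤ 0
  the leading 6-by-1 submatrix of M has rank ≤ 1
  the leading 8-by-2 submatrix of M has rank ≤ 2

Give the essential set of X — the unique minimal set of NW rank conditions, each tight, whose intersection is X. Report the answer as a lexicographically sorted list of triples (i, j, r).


Recovering R(i,j) via the rank-extension bound from the 25 conditions:

  R[1]: 0 | 0 | 0 | 0 | 0 | 0 | 1 | 1 | 1 | 1
  R[2]: 0 | 0 | 0 | 0 | 0 | 0 | 1 | 2 | 2 | 2
  R[3]: 0 | 1 | 1 | 1 | 1 | 1 | 2 | 3 | 3 | 3
  R[4]: 0 | 1 | 1 | 1 | 1 | 2 | 3 | 4 | 4 | 4
  R[5]: 1 | 2 | 2 | 2 | 2 | 3 | 4 | 5 | 5 | 5
  R[6]: 1 | 2 | 2 | 2 | 3 | 4 | 5 | 6 | 6 | 6
  R[7]: 1 | 2 | 2 | 3 | 4 | 5 | 6 | 7 | 7 | 7
  R[8]: 1 | 2 | 2 | 3 | 4 | 5 | 6 | 7 | 8 | 8
  R[9]: 1 | 2 | 3 | 4 | 5 | 6 | 7 | 8 | 9 | 9
  R[10]: 1 | 2 | 3 | 4 | 5 | 6 | 7 | 8 | 9 | 10

second differences of R give the permutation w = (7, 8, 2, 6, 1, 5, 4, 9, 3, 10).

Rothe diagram D(w) (21 cells), 5 SE-corners (essential conditions):

[(2, 6, 0), (4, 1, 0), (4, 5, 1), (6, 4, 2), (8, 3, 2)]


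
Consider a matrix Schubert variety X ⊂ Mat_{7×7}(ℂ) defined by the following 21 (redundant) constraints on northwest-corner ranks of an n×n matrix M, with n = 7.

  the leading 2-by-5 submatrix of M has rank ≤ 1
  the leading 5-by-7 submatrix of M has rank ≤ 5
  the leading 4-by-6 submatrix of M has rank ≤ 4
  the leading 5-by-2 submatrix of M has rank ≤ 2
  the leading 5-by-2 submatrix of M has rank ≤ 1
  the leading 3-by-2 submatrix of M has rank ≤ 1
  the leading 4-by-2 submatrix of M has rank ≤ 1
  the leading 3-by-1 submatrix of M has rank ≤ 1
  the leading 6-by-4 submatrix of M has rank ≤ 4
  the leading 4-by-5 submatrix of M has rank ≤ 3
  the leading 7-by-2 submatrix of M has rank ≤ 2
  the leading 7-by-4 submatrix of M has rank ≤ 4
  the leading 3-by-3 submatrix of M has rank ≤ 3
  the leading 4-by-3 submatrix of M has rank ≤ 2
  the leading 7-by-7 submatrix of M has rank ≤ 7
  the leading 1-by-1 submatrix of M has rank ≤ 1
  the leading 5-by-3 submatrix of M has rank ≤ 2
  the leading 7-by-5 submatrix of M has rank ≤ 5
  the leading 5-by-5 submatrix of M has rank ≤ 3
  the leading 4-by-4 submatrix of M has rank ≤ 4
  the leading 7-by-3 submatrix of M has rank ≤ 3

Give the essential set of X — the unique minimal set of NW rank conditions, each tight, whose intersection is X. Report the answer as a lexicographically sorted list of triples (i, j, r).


Reconstructing r_w from the 21 given conditions:

  R[1]: 1  1  1  1  1  1  1
  R[2]: 1  1  1  1  1  2  2
  R[3]: 1  1  2  2  2  3  3
  R[4]: 1  1  2  3  3  4  4
  R[5]: 1  1  2  3  3  4  5
  R[6]: 1  2  3  4  4  5  6
  R[7]: 1  2  3  4  5  6  7

hence w(1..7) = (1, 6, 3, 4, 7, 2, 5).

Fulton essential set (3 of the 8 Rothe cells):

[(2, 5, 1), (5, 2, 1), (5, 5, 3)]


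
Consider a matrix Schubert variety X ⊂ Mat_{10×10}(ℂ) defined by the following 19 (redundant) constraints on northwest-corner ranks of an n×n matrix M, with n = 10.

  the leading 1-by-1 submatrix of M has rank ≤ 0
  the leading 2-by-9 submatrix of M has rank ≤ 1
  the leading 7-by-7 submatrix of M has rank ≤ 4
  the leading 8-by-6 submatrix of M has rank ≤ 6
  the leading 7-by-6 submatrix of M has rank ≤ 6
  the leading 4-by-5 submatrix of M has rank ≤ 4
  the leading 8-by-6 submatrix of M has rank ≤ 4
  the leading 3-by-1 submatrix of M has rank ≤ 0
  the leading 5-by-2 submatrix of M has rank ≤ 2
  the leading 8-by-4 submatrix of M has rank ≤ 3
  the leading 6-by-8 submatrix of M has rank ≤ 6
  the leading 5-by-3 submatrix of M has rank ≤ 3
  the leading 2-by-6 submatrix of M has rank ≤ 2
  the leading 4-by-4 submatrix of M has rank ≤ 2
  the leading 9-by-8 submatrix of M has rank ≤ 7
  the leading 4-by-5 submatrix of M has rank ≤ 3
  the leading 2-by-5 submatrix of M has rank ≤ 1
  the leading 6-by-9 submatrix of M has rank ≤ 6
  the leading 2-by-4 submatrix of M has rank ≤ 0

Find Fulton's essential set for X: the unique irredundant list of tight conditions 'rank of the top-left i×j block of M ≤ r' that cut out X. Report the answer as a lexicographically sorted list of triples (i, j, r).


Recovering R(i,j) via the rank-extension bound from the 19 conditions:

  i=1: 0, 0, 0, 0, 1, 1, 1, 1, 1, 1
  i=2: 0, 0, 0, 0, 1, 1, 1, 1, 1, 2
  i=3: 0, 1, 1, 1, 2, 2, 2, 2, 2, 3
  i=4: 1, 2, 2, 2, 3, 3, 3, 3, 3, 4
  i=5: 1, 2, 3, 3, 4, 4, 4, 4, 4, 5
  i=6: 1, 2, 3, 3, 4, 4, 4, 5, 5, 6
  i=7: 1, 2, 3, 3, 4, 4, 4, 5, 6, 7
  i=8: 1, 2, 3, 3, 4, 4, 5, 6, 7, 8
  i=9: 1, 2, 3, 4, 5, 5, 6, 7, 8, 9
  i=10: 1, 2, 3, 4, 5, 6, 7, 8, 9, 10

hence w(1..10) = (5, 10, 2, 1, 3, 8, 9, 7, 4, 6).

Rothe diagram D(w) (21 cells), 6 SE-corners (essential conditions):

[(2, 4, 0), (2, 9, 1), (3, 1, 0), (7, 7, 4), (8, 4, 3), (8, 6, 4)]


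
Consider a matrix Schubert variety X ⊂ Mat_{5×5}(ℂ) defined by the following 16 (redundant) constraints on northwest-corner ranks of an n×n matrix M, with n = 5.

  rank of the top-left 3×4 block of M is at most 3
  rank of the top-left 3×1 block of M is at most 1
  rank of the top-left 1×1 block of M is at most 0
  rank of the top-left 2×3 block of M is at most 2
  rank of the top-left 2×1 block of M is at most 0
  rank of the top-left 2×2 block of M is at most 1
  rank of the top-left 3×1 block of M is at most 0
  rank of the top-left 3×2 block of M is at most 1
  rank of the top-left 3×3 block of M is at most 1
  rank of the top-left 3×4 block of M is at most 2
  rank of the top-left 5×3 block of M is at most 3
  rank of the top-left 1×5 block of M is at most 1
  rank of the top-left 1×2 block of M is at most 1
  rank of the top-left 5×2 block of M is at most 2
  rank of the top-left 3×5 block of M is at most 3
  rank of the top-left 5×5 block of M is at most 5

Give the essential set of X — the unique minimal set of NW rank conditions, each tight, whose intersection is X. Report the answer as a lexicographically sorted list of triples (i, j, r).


Reconstructing r_w from the 16 given conditions:

  0 1 1 1 1
  0 1 1 2 2
  0 1 1 2 3
  1 2 2 3 4
  1 2 3 4 5

the unique w with this rank table is (2, 4, 5, 1, 3).

|D(w)|=5, |Ess(w)|=2:

[(3, 1, 0), (3, 3, 1)]


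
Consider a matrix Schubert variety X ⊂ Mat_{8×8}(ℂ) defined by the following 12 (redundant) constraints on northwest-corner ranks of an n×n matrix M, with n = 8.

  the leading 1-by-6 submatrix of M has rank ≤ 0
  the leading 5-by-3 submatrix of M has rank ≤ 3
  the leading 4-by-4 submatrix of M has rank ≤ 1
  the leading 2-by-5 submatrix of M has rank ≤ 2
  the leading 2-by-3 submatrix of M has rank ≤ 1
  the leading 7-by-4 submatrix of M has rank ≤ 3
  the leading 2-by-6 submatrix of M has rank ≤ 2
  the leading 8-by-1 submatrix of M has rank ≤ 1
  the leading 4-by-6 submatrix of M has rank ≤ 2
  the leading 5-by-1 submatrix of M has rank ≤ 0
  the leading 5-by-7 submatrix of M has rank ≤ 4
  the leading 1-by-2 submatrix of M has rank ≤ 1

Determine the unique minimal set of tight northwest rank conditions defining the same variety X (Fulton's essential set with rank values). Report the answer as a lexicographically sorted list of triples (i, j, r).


Reconstructing r_w from the 12 given conditions:

  i=1: 0  0  0  0  0  0  1  1
  i=2: 0  1  1  1  1  1  2  2
  i=3: 0  1  1  1  2  2  3  3
  i=4: 0  1  1  1  2  2  3  4
  i=5: 0  1  2  2  3  3  4  5
  i=6: 1  2  3  3  4  4  5  6
  i=7: 1  2  3  3  4  5  6  7
  i=8: 1  2  3  4  5  6  7  8

second differences of R give the permutation w = (7, 2, 5, 8, 3, 1, 6, 4).

Rothe diagram D(w) (16 cells), 5 SE-corners (essential conditions):

[(1, 6, 0), (4, 4, 1), (4, 6, 2), (5, 1, 0), (7, 4, 3)]


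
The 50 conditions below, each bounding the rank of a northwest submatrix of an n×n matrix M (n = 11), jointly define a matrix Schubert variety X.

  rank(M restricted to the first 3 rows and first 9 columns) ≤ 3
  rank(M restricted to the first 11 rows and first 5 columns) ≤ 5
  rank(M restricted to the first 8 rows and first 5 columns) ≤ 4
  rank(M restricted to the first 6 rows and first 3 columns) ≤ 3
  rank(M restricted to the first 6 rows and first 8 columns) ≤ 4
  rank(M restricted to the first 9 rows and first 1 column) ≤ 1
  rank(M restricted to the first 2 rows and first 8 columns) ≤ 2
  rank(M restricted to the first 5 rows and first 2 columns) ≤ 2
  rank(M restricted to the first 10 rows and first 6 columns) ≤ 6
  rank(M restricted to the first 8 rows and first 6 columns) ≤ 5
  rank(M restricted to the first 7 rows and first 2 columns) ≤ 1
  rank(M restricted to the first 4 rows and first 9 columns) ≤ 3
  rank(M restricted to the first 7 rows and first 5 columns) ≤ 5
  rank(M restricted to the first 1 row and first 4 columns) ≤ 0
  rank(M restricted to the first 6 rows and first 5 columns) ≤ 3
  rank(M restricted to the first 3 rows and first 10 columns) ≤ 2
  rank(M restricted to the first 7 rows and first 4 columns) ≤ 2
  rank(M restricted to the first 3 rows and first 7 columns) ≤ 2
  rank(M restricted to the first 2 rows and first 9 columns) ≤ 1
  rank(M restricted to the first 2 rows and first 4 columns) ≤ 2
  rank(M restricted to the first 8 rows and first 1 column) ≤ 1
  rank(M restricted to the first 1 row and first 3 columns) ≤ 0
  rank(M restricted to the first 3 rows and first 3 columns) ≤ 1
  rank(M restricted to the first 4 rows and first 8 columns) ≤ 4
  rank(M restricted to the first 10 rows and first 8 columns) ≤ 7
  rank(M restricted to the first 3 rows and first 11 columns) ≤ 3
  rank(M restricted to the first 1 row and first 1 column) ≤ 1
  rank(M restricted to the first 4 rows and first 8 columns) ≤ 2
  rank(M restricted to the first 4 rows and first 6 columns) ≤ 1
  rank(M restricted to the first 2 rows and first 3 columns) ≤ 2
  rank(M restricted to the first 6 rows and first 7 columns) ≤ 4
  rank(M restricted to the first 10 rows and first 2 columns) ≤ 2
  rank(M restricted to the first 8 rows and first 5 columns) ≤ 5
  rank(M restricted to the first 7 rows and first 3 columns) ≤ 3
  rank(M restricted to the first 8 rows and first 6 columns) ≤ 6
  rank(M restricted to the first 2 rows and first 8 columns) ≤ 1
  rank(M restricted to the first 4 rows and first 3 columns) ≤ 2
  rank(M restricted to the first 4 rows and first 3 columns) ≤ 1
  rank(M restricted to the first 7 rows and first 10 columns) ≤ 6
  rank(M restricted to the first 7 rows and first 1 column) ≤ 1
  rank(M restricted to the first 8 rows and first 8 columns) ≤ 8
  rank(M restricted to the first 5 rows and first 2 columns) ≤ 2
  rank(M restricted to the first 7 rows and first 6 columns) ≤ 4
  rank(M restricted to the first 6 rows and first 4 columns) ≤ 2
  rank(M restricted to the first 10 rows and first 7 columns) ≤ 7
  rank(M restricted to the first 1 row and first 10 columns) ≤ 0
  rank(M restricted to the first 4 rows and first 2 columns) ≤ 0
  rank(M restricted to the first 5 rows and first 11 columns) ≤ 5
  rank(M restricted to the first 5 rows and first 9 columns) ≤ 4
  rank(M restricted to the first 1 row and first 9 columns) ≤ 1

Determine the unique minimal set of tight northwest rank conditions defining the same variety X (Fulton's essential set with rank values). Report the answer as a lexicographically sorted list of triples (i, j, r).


Propagating the 50 rank bounds to every northwest block:

  row 1: 0 | 0 | 0 | 0 | 0 | 0 | 0 | 0 | 0 | 0 | 1
  row 2: 0 | 0 | 1 | 1 | 1 | 1 | 1 | 1 | 1 | 1 | 2
  row 3: 0 | 0 | 1 | 1 | 1 | 1 | 2 | 2 | 2 | 2 | 3
  row 4: 0 | 0 | 1 | 1 | 1 | 1 | 2 | 2 | 3 | 3 | 4
  row 5: 1 | 1 | 2 | 2 | 2 | 2 | 3 | 3 | 4 | 4 | 5
  row 6: 1 | 1 | 2 | 2 | 3 | 3 | 4 | 4 | 5 | 5 | 6
  row 7: 1 | 1 | 2 | 2 | 3 | 4 | 5 | 5 | 6 | 6 | 7
  row 8: 1 | 2 | 3 | 3 | 4 | 5 | 6 | 6 | 7 | 7 | 8
  row 9: 1 | 2 | 3 | 4 | 5 | 6 | 7 | 7 | 8 | 8 | 9
  row 10: 1 | 2 | 3 | 4 | 5 | 6 | 7 | 7 | 8 | 9 | 10
  row 11: 1 | 2 | 3 | 4 | 5 | 6 | 7 | 8 | 9 | 10 | 11

the unique w with this rank table is (11, 3, 7, 9, 1, 5, 6, 2, 4, 10, 8).

7 SE-corners of the 28-cell Rothe diagram give Ess(w):

[(1, 10, 0), (4, 2, 0), (4, 6, 1), (4, 8, 2), (7, 2, 1), (7, 4, 2), (10, 8, 7)]


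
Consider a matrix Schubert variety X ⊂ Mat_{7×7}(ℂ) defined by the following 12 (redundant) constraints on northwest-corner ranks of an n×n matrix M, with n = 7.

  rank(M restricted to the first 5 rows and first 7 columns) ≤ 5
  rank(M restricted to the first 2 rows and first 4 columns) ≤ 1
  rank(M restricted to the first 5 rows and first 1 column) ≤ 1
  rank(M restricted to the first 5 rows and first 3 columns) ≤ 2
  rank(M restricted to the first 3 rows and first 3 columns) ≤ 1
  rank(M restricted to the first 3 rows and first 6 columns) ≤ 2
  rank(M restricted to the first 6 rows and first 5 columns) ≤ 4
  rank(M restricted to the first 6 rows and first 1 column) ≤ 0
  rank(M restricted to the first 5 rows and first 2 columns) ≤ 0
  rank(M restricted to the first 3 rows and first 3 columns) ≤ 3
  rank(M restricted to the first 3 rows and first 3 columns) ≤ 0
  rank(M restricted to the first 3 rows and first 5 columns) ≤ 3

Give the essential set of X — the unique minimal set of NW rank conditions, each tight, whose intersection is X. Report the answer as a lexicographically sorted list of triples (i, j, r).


Computing R[i][j] = min implied NW-rank bound (n=7, 12 conditions):

  0 0 0 1 1 1 1
  0 0 0 1 2 2 2
  0 0 0 1 2 2 3
  0 0 1 2 3 3 4
  0 0 1 2 3 4 5
  0 1 2 3 4 5 6
  1 2 3 4 5 6 7

second differences of R give the permutation w = (4, 5, 7, 3, 6, 2, 1).

D(w) has 15 cells with 4 SE-corners; essential set:

[(3, 3, 0), (3, 6, 2), (5, 2, 0), (6, 1, 0)]


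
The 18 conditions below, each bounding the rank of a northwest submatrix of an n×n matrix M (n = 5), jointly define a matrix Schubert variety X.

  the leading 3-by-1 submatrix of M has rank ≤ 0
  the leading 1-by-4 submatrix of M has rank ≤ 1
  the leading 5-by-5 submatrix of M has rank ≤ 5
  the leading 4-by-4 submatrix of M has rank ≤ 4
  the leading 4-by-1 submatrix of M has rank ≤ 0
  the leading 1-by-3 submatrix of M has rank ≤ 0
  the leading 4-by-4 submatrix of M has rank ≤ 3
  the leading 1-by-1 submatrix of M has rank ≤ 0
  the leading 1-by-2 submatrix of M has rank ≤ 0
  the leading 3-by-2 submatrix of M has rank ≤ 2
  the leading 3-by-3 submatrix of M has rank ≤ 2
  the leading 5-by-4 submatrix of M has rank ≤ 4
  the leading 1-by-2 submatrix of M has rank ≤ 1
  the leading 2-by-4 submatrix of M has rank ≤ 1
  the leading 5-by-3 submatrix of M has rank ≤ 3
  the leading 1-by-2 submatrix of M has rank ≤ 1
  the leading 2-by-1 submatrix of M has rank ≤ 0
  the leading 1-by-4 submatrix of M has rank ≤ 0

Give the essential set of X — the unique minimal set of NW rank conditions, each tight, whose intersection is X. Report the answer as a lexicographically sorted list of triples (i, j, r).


Rank table r_w(5×5) implied by the 18 constraints:

  R[1]: 0  0  0  0  1
  R[2]: 0  1  1  1  2
  R[3]: 0  1  2  2  3
  R[4]: 0  1  2  3  4
  R[5]: 1  2  3  4  5

hence w(1..5) = (5, 2, 3, 4, 1).

D(w) has 7 cells with 2 SE-corners; essential set:

[(1, 4, 0), (4, 1, 0)]


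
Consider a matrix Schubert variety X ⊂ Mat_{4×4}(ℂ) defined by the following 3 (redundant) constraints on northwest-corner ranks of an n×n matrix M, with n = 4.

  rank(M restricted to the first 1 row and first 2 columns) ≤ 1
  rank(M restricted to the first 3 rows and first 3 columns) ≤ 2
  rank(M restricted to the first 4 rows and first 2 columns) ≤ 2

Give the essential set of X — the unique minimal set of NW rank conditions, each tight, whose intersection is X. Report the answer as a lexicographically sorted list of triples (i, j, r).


Recovering R(i,j) via the rank-extension bound from the 3 conditions:

  R[1]: 1, 1, 1, 1
  R[2]: 1, 2, 2, 2
  R[3]: 1, 2, 2, 3
  R[4]: 1, 2, 3, 4

hence w(1..4) = (1, 2, 4, 3).

Fulton essential set (the sole Rothe cell):

[(3, 3, 2)]


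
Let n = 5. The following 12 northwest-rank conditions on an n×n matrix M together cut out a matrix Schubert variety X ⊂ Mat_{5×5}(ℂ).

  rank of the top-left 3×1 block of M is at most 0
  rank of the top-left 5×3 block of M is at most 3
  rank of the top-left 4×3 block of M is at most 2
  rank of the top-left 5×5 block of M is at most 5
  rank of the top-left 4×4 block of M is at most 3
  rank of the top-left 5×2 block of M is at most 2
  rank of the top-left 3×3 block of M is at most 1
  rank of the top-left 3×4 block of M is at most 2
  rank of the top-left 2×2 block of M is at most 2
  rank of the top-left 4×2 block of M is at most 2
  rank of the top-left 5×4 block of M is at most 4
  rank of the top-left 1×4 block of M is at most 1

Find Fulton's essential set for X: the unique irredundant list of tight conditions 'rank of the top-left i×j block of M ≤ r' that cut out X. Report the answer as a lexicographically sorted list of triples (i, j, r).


Reconstructing r_w from the 12 given conditions:

  row 1: 0 | 1 | 1 | 1 | 1
  row 2: 0 | 1 | 1 | 2 | 2
  row 3: 0 | 1 | 1 | 2 | 3
  row 4: 1 | 2 | 2 | 3 | 4
  row 5: 1 | 2 | 3 | 4 | 5

second differences of R give the permutation w = (2, 4, 5, 1, 3).

Fulton essential set (2 of the 5 Rothe cells):

[(3, 1, 0), (3, 3, 1)]


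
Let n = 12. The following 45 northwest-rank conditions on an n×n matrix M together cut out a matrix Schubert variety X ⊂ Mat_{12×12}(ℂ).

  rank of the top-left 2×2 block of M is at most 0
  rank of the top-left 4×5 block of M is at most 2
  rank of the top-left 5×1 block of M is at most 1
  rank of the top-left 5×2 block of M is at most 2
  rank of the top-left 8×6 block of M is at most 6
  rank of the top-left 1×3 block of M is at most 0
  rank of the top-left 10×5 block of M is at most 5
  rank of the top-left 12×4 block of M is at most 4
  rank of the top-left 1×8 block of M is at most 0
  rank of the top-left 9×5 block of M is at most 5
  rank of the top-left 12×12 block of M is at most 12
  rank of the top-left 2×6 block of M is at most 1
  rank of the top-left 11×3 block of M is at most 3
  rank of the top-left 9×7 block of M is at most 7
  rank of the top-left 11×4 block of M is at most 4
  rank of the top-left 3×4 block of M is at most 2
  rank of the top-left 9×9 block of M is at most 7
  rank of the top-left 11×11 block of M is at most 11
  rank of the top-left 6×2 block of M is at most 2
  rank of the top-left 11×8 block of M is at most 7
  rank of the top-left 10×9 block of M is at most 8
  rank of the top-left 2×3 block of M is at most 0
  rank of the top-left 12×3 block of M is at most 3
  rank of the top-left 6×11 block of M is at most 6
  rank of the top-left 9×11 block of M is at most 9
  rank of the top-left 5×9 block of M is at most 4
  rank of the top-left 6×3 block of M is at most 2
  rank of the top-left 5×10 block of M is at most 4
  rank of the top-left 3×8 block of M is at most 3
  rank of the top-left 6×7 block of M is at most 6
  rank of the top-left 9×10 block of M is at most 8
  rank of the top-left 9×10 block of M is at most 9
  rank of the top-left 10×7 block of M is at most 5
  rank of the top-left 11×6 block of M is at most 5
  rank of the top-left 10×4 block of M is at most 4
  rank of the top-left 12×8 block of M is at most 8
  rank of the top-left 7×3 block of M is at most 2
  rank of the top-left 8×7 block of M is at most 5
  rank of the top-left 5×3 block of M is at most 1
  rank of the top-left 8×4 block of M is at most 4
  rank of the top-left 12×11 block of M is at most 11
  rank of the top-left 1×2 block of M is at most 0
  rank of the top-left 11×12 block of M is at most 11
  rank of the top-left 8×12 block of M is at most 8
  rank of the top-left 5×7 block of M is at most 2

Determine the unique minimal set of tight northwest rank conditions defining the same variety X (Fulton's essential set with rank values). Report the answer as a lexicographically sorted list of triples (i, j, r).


The tightest implied rank at each (i,j), from the 45 conditions:

  row 1: 0, 0, 0, 0, 0, 0, 0, 0, 1, 1, 1, 1
  row 2: 0, 0, 0, 1, 1, 1, 1, 1, 2, 2, 2, 2
  row 3: 1, 1, 1, 2, 2, 2, 2, 2, 3, 3, 3, 3
  row 4: 1, 1, 1, 2, 2, 2, 2, 3, 4, 4, 4, 4
  row 5: 1, 1, 1, 2, 2, 2, 2, 3, 4, 4, 5, 5
  row 6: 1, 2, 2, 3, 3, 3, 3, 4, 5, 5, 6, 6
  row 7: 1, 2, 2, 3, 4, 4, 4, 5, 6, 6, 7, 7
  row 8: 1, 2, 3, 4, 5, 5, 5, 6, 7, 7, 8, 8
  row 9: 1, 2, 3, 4, 5, 5, 5, 6, 7, 8, 9, 9
  row 10: 1, 2, 3, 4, 5, 5, 5, 6, 7, 8, 9, 10
  row 11: 1, 2, 3, 4, 5, 5, 6, 7, 8, 9, 10, 11
  row 12: 1, 2, 3, 4, 5, 6, 7, 8, 9, 10, 11, 12

the unique w with this rank table is (9, 4, 1, 8, 11, 2, 5, 3, 10, 12, 7, 6).

Fulton essential set (8 of the 28 Rothe cells):

[(1, 8, 0), (2, 3, 0), (5, 3, 1), (5, 7, 2), (5, 10, 4), (7, 3, 2), (10, 7, 5), (11, 6, 5)]


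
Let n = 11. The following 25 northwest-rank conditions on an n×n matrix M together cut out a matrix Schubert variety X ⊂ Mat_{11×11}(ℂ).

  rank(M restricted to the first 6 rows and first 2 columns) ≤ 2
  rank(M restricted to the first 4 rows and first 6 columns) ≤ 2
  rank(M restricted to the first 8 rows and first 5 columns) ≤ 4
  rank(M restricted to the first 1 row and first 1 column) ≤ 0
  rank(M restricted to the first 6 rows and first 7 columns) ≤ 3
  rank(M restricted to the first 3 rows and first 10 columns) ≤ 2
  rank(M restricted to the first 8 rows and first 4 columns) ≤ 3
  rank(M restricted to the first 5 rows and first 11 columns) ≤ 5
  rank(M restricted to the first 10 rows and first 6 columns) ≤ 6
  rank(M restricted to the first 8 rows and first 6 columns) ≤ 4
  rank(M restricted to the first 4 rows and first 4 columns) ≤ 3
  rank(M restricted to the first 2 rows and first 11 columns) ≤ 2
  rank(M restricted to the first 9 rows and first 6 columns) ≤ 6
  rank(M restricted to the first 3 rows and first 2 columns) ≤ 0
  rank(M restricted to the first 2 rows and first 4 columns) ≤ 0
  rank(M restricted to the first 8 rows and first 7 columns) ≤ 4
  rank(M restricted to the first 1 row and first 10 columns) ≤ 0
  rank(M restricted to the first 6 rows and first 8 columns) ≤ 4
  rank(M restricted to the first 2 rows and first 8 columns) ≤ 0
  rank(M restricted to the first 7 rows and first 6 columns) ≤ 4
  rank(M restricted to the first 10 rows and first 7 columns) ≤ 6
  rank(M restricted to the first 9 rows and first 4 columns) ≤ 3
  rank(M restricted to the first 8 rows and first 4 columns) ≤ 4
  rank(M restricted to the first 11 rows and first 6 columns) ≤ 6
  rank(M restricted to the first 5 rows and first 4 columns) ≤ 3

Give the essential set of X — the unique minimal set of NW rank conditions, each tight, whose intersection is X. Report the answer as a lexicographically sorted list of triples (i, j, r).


Reconstructing r_w from the 25 given conditions:

  R[1]: 0  0  0  0  0  0  0  0  0  0  1
  R[2]: 0  0  0  0  0  0  0  0  1  1  2
  R[3]: 0  0  1  1  1  1  1  1  2  2  3
  R[4]: 1  1  2  2  2  2  2  2  3  3  4
  R[5]: 1  2  3  3  3  3  3  3  4  4  5
  R[6]: 1  2  3  3  3  3  3  4  5  5  6
  R[7]: 1  2  3  3  4  4  4  5  6  6  7
  R[8]: 1  2  3  3  4  4  4  5  6  7  8
  R[9]: 1  2  3  3  4  5  5  6  7  8  9
  R[10]: 1  2  3  4  5  6  6  7  8  9  10
  R[11]: 1  2  3  4  5  6  7  8  9  10  11

giving w = (11, 9, 3, 1, 2, 8, 5, 10, 6, 4, 7) via Δ²R.

ℓ(w)=29; the 6 essential cells (i,j,r):

[(1, 10, 0), (2, 8, 0), (3, 2, 0), (6, 7, 3), (8, 7, 4), (9, 4, 3)]


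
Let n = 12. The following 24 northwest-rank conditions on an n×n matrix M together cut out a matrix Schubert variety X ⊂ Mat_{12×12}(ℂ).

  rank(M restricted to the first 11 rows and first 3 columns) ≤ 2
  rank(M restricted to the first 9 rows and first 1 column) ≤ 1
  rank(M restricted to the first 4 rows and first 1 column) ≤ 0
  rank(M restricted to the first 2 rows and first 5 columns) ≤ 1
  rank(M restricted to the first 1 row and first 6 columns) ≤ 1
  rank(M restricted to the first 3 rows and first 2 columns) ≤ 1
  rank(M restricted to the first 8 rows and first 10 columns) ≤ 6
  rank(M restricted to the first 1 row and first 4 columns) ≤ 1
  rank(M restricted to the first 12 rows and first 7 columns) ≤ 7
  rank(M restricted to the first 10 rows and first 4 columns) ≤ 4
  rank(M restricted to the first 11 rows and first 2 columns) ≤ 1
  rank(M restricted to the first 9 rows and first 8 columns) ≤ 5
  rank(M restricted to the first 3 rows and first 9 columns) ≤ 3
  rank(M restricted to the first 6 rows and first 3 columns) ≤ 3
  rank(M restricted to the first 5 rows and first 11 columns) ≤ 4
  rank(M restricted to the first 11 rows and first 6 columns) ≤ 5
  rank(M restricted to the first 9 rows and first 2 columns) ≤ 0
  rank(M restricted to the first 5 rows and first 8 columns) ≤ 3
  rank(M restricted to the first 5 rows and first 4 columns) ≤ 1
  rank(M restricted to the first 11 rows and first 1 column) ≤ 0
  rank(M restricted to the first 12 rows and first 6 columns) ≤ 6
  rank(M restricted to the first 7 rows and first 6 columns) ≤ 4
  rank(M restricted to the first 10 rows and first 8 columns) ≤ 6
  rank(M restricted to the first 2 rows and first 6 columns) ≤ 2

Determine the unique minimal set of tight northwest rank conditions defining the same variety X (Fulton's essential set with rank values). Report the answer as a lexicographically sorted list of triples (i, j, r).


Propagating the 24 rank bounds to every northwest block:

  0  0  1  1  1  1  1  1  1  1  1  1
  0  0  1  1  1  2  2  2  2  2  2  2
  0  0  1  1  2  3  3  3  3  3  3  3
  0  0  1  1  2  3  3  3  4  4  4  4
  0  0  1  1  2  3  3  3  4  4  4  5
  0  0  1  2  3  4  4  4  5  5  5  6
  0  0  1  2  3  4  5  5  6  6  6  7
  0  0  1  2  3  4  5  5  6  6  7  8
  0  0  1  2  3  4  5  5  6  7  8  9
  0  1  2  3  4  5  6  6  7  8  9  10
  0  1  2  3  4  5  6  7  8  9  10  11
  1  2  3  4  5  6  7  8  9  10  11  12

reading off 1-entries of Δ²R: w = (3, 6, 5, 9, 12, 4, 7, 11, 10, 2, 8, 1).

ℓ(w)=34; the 8 essential cells (i,j,r):

[(2, 5, 1), (5, 4, 1), (5, 8, 3), (5, 11, 4), (8, 10, 6), (9, 2, 0), (9, 8, 5), (11, 1, 0)]


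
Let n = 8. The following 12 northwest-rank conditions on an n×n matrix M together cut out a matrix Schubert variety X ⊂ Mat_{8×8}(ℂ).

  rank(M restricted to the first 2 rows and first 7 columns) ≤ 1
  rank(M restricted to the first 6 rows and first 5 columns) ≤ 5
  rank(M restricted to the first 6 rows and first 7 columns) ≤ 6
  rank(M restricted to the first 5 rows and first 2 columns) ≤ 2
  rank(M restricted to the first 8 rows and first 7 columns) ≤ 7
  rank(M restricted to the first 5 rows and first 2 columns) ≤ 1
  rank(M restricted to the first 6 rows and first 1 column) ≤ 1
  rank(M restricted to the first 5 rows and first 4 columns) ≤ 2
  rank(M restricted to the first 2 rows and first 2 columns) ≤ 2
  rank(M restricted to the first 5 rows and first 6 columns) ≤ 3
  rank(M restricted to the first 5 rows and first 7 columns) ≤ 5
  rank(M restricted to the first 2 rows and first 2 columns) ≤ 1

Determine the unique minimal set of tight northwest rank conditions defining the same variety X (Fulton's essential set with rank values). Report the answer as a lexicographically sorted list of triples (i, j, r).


Computing R[i][j] = min implied NW-rank bound (n=8, 12 conditions):

  i=1: 1 1 1 1 1 1 1 1
  i=2: 1 1 1 1 1 1 1 2
  i=3: 1 1 2 2 2 2 2 3
  i=4: 1 1 2 2 3 3 3 4
  i=5: 1 1 2 2 3 3 4 5
  i=6: 1 2 3 3 4 4 5 6
  i=7: 1 2 3 4 5 5 6 7
  i=8: 1 2 3 4 5 6 7 8

reading off 1-entries of Δ²R: w = (1, 8, 3, 5, 7, 2, 4, 6).

Rothe diagram D(w) (12 cells), 4 SE-corners (essential conditions):

[(2, 7, 1), (5, 2, 1), (5, 4, 2), (5, 6, 3)]


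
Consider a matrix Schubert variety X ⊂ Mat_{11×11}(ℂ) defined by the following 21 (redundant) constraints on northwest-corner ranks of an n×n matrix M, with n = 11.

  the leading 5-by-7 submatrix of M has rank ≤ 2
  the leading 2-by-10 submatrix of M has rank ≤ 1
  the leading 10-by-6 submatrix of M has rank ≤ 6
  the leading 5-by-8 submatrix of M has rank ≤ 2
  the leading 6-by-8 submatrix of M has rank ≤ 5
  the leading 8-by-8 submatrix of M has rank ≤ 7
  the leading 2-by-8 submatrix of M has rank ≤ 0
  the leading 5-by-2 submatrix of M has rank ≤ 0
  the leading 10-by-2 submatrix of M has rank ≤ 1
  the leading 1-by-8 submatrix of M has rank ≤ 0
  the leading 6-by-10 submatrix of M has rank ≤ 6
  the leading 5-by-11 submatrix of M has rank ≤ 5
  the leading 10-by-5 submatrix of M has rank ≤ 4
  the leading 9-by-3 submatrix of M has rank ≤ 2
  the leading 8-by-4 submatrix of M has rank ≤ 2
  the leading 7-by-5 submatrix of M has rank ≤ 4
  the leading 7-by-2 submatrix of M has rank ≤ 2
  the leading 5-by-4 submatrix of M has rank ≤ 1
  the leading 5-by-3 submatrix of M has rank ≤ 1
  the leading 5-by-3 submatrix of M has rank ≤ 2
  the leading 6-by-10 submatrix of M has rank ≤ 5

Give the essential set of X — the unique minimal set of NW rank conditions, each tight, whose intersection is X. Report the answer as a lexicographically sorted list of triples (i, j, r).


Computing R[i][j] = min implied NW-rank bound (n=11, 21 conditions):

  R[1]: 0 | 0 | 0 | 0 | 0 | 0 | 0 | 0 | 1 | 1 | 1
  R[2]: 0 | 0 | 0 | 0 | 0 | 0 | 0 | 0 | 1 | 1 | 2
  R[3]: 0 | 0 | 1 | 1 | 1 | 1 | 1 | 1 | 2 | 2 | 3
  R[4]: 0 | 0 | 1 | 1 | 2 | 2 | 2 | 2 | 3 | 3 | 4
  R[5]: 0 | 0 | 1 | 1 | 2 | 2 | 2 | 2 | 3 | 4 | 5
  R[6]: 1 | 1 | 2 | 2 | 3 | 3 | 3 | 3 | 4 | 5 | 6
  R[7]: 1 | 1 | 2 | 2 | 3 | 4 | 4 | 4 | 5 | 6 | 7
  R[8]: 1 | 1 | 2 | 2 | 3 | 4 | 5 | 5 | 6 | 7 | 8
  R[9]: 1 | 1 | 2 | 3 | 4 | 5 | 6 | 6 | 7 | 8 | 9
  R[10]: 1 | 1 | 2 | 3 | 4 | 5 | 6 | 7 | 8 | 9 | 10
  R[11]: 1 | 2 | 3 | 4 | 5 | 6 | 7 | 8 | 9 | 10 | 11

reading off 1-entries of Δ²R: w = (9, 11, 3, 5, 10, 1, 6, 7, 4, 8, 2).

Fulton essential set (7 of the 34 Rothe cells):

[(2, 8, 0), (2, 10, 1), (5, 2, 0), (5, 4, 1), (5, 8, 2), (8, 4, 2), (10, 2, 1)]


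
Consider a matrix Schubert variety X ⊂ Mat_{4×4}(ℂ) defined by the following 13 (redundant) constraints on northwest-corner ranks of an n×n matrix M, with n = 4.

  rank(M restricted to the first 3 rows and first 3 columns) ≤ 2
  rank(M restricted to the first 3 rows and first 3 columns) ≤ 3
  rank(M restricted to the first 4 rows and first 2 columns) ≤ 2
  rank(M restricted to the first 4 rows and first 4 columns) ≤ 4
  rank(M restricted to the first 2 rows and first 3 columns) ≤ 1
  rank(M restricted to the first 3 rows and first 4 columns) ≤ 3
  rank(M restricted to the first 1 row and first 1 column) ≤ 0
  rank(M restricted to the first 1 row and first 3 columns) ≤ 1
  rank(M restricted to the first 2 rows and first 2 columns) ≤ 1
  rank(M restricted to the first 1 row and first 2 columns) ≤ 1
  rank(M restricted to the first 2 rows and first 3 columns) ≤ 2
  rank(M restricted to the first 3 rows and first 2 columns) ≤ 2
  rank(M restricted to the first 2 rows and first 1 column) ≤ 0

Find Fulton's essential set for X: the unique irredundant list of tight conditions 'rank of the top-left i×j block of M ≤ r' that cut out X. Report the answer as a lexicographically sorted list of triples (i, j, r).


Propagating the 13 rank bounds to every northwest block:

  i=1: 0, 1, 1, 1
  i=2: 0, 1, 1, 2
  i=3: 1, 2, 2, 3
  i=4: 1, 2, 3, 4

giving w = (2, 4, 1, 3) via Δ²R.

2 SE-corners of the 3-cell Rothe diagram give Ess(w):

[(2, 1, 0), (2, 3, 1)]


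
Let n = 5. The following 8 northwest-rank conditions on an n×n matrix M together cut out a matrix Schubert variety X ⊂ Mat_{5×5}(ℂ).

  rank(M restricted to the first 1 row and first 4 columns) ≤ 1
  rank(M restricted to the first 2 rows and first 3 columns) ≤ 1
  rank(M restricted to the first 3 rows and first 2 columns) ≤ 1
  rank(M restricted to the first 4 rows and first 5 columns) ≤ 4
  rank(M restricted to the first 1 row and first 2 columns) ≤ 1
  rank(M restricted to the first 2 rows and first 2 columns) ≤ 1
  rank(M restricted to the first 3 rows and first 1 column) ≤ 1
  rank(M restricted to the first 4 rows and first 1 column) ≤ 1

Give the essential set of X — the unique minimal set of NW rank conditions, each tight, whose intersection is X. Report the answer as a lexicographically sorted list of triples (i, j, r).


The tightest implied rank at each (i,j), from the 8 conditions:

  i=1: 1  1  1  1  1
  i=2: 1  1  1  2  2
  i=3: 1  1  2  3  3
  i=4: 1  2  3  4  4
  i=5: 1  2  3  4  5

the unique w with this rank table is (1, 4, 3, 2, 5).

2 SE-corners of the 3-cell Rothe diagram give Ess(w):

[(2, 3, 1), (3, 2, 1)]
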